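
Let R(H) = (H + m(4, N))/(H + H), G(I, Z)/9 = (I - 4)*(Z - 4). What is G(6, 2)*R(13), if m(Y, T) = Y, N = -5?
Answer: -306/13 ≈ -23.538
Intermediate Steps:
G(I, Z) = 9*(-4 + I)*(-4 + Z) (G(I, Z) = 9*((I - 4)*(Z - 4)) = 9*((-4 + I)*(-4 + Z)) = 9*(-4 + I)*(-4 + Z))
R(H) = (4 + H)/(2*H) (R(H) = (H + 4)/(H + H) = (4 + H)/((2*H)) = (4 + H)*(1/(2*H)) = (4 + H)/(2*H))
G(6, 2)*R(13) = (144 - 36*6 - 36*2 + 9*6*2)*((½)*(4 + 13)/13) = (144 - 216 - 72 + 108)*((½)*(1/13)*17) = -36*17/26 = -306/13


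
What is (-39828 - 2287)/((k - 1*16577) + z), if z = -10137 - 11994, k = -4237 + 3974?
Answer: 42115/38971 ≈ 1.0807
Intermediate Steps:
k = -263
z = -22131
(-39828 - 2287)/((k - 1*16577) + z) = (-39828 - 2287)/((-263 - 1*16577) - 22131) = -42115/((-263 - 16577) - 22131) = -42115/(-16840 - 22131) = -42115/(-38971) = -42115*(-1/38971) = 42115/38971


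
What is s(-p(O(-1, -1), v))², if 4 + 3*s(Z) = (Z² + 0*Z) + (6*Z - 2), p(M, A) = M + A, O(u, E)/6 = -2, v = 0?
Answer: 4900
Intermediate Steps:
O(u, E) = -12 (O(u, E) = 6*(-2) = -12)
p(M, A) = A + M
s(Z) = -2 + 2*Z + Z²/3 (s(Z) = -4/3 + ((Z² + 0*Z) + (6*Z - 2))/3 = -4/3 + ((Z² + 0) + (-2 + 6*Z))/3 = -4/3 + (Z² + (-2 + 6*Z))/3 = -4/3 + (-2 + Z² + 6*Z)/3 = -4/3 + (-⅔ + 2*Z + Z²/3) = -2 + 2*Z + Z²/3)
s(-p(O(-1, -1), v))² = (-2 + 2*(-(0 - 12)) + (-(0 - 12))²/3)² = (-2 + 2*(-1*(-12)) + (-1*(-12))²/3)² = (-2 + 2*12 + (⅓)*12²)² = (-2 + 24 + (⅓)*144)² = (-2 + 24 + 48)² = 70² = 4900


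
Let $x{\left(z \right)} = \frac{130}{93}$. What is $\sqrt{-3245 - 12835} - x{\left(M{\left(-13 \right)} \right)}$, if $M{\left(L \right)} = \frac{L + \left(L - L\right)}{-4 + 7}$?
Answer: $- \frac{130}{93} + 4 i \sqrt{1005} \approx -1.3979 + 126.81 i$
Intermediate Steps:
$M{\left(L \right)} = \frac{L}{3}$ ($M{\left(L \right)} = \frac{L + 0}{3} = L \frac{1}{3} = \frac{L}{3}$)
$x{\left(z \right)} = \frac{130}{93}$ ($x{\left(z \right)} = 130 \cdot \frac{1}{93} = \frac{130}{93}$)
$\sqrt{-3245 - 12835} - x{\left(M{\left(-13 \right)} \right)} = \sqrt{-3245 - 12835} - \frac{130}{93} = \sqrt{-16080} - \frac{130}{93} = 4 i \sqrt{1005} - \frac{130}{93} = - \frac{130}{93} + 4 i \sqrt{1005}$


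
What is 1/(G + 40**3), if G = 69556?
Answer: 1/133556 ≈ 7.4875e-6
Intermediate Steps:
1/(G + 40**3) = 1/(69556 + 40**3) = 1/(69556 + 64000) = 1/133556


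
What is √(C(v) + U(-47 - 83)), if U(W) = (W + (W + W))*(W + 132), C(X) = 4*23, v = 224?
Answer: 4*I*√43 ≈ 26.23*I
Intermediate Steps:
C(X) = 92
U(W) = 3*W*(132 + W) (U(W) = (W + 2*W)*(132 + W) = (3*W)*(132 + W) = 3*W*(132 + W))
√(C(v) + U(-47 - 83)) = √(92 + 3*(-47 - 83)*(132 + (-47 - 83))) = √(92 + 3*(-130)*(132 - 130)) = √(92 + 3*(-130)*2) = √(92 - 780) = √(-688) = 4*I*√43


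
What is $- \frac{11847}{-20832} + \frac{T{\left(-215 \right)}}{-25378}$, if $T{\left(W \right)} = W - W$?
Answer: $\frac{3949}{6944} \approx 0.56869$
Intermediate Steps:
$T{\left(W \right)} = 0$
$- \frac{11847}{-20832} + \frac{T{\left(-215 \right)}}{-25378} = - \frac{11847}{-20832} + \frac{0}{-25378} = \left(-11847\right) \left(- \frac{1}{20832}\right) + 0 \left(- \frac{1}{25378}\right) = \frac{3949}{6944} + 0 = \frac{3949}{6944}$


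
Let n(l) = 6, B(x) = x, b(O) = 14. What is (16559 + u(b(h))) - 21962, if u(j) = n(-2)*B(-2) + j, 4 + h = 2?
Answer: -5401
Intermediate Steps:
h = -2 (h = -4 + 2 = -2)
u(j) = -12 + j (u(j) = 6*(-2) + j = -12 + j)
(16559 + u(b(h))) - 21962 = (16559 + (-12 + 14)) - 21962 = (16559 + 2) - 21962 = 16561 - 21962 = -5401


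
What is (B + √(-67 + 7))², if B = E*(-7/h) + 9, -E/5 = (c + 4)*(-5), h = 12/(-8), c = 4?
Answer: 7991389/9 + 11308*I*√15/3 ≈ 8.8793e+5 + 14599.0*I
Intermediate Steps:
h = -3/2 (h = 12*(-⅛) = -3/2 ≈ -1.5000)
E = 200 (E = -5*(4 + 4)*(-5) = -40*(-5) = -5*(-40) = 200)
B = 2827/3 (B = 200*(-7/(-3/2)) + 9 = 200*(-7*(-⅔)) + 9 = 200*(14/3) + 9 = 2800/3 + 9 = 2827/3 ≈ 942.33)
(B + √(-67 + 7))² = (2827/3 + √(-67 + 7))² = (2827/3 + √(-60))² = (2827/3 + 2*I*√15)²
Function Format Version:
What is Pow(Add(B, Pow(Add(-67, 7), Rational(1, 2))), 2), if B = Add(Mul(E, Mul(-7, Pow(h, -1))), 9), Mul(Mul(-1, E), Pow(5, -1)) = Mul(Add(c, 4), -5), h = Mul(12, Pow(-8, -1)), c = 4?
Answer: Add(Rational(7991389, 9), Mul(Rational(11308, 3), I, Pow(15, Rational(1, 2)))) ≈ Add(8.8793e+5, Mul(14599., I))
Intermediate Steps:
h = Rational(-3, 2) (h = Mul(12, Rational(-1, 8)) = Rational(-3, 2) ≈ -1.5000)
E = 200 (E = Mul(-5, Mul(Add(4, 4), -5)) = Mul(-5, Mul(8, -5)) = Mul(-5, -40) = 200)
B = Rational(2827, 3) (B = Add(Mul(200, Mul(-7, Pow(Rational(-3, 2), -1))), 9) = Add(Mul(200, Mul(-7, Rational(-2, 3))), 9) = Add(Mul(200, Rational(14, 3)), 9) = Add(Rational(2800, 3), 9) = Rational(2827, 3) ≈ 942.33)
Pow(Add(B, Pow(Add(-67, 7), Rational(1, 2))), 2) = Pow(Add(Rational(2827, 3), Pow(Add(-67, 7), Rational(1, 2))), 2) = Pow(Add(Rational(2827, 3), Pow(-60, Rational(1, 2))), 2) = Pow(Add(Rational(2827, 3), Mul(2, I, Pow(15, Rational(1, 2)))), 2)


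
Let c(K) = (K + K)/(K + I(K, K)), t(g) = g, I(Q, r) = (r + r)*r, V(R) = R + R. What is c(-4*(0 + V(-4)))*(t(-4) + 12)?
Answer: 16/65 ≈ 0.24615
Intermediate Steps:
V(R) = 2*R
I(Q, r) = 2*r**2 (I(Q, r) = (2*r)*r = 2*r**2)
c(K) = 2*K/(K + 2*K**2) (c(K) = (K + K)/(K + 2*K**2) = (2*K)/(K + 2*K**2) = 2*K/(K + 2*K**2))
c(-4*(0 + V(-4)))*(t(-4) + 12) = (2/(1 + 2*(-4*(0 + 2*(-4)))))*(-4 + 12) = (2/(1 + 2*(-4*(0 - 8))))*8 = (2/(1 + 2*(-4*(-8))))*8 = (2/(1 + 2*32))*8 = (2/(1 + 64))*8 = (2/65)*8 = 16/65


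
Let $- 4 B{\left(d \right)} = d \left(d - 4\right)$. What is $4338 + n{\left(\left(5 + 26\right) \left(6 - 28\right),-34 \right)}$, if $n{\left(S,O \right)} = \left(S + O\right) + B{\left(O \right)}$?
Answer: $3299$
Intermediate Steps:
$B{\left(d \right)} = - \frac{d \left(-4 + d\right)}{4}$ ($B{\left(d \right)} = - \frac{d \left(d - 4\right)}{4} = - \frac{d \left(-4 + d\right)}{4}$)
$n{\left(S,O \right)} = O + S + \frac{O \left(4 - O\right)}{4}$ ($n{\left(S,O \right)} = \left(S + O\right) + \frac{O \left(4 - O\right)}{4} = \left(O + S\right) + \frac{O \left(4 - O\right)}{4} = O + S + \frac{O \left(4 - O\right)}{4}$)
$4338 + n{\left(\left(5 + 26\right) \left(6 - 28\right),-34 \right)} = 4338 + \left(\left(5 + 26\right) \left(6 - 28\right) + 2 \left(-34\right) - \frac{\left(-34\right)^{2}}{4}\right) = 4338 - 1039 = 3299$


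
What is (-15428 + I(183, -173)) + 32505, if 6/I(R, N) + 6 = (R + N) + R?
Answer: 3193405/187 ≈ 17077.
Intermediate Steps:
I(R, N) = 6/(-6 + N + 2*R) (I(R, N) = 6/(-6 + ((R + N) + R)) = 6/(-6 + ((N + R) + R)) = 6/(-6 + (N + 2*R)) = 6/(-6 + N + 2*R))
(-15428 + I(183, -173)) + 32505 = (-15428 + 6/(-6 - 173 + 2*183)) + 32505 = (-15428 + 6/(-6 - 173 + 366)) + 32505 = (-15428 + 6/187) + 32505 = -2885030/187 + 32505 = 3193405/187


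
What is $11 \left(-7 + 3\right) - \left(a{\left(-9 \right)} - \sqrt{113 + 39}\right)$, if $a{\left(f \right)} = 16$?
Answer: $-60 + 2 \sqrt{38} \approx -47.671$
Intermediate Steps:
$11 \left(-7 + 3\right) - \left(a{\left(-9 \right)} - \sqrt{113 + 39}\right) = 11 \left(-7 + 3\right) - \left(16 - \sqrt{113 + 39}\right) = 11 \left(-4\right) - \left(16 - \sqrt{152}\right) = -44 - \left(16 - 2 \sqrt{38}\right) = -60 + 2 \sqrt{38}$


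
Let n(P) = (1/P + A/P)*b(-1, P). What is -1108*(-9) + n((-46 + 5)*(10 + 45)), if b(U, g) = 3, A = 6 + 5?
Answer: 22486824/2255 ≈ 9972.0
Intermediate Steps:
A = 11
n(P) = 36/P (n(P) = (1/P + 11/P)*3 = (12/P)*3 = 36/P)
-1108*(-9) + n((-46 + 5)*(10 + 45)) = -1108*(-9) + 36/(((-46 + 5)*(10 + 45))) = 9972 + 36/((-41*55)) = 9972 + 36/(-2255) = 9972 + 36*(-1/2255) = 9972 - 36/2255 = 22486824/2255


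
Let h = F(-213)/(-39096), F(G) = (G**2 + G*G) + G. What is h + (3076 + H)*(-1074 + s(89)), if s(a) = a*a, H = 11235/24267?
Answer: 2220536312077361/105415848 ≈ 2.1065e+7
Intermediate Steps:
H = 3745/8089 (H = 11235*(1/24267) = 3745/8089 ≈ 0.46297)
s(a) = a**2
F(G) = G + 2*G**2 (F(G) = (G**2 + G**2) + G = 2*G**2 + G = G + 2*G**2)
h = -30175/13032 (h = -213*(1 + 2*(-213))/(-39096) = -213*(1 - 426)*(-1/39096) = -213*(-425)*(-1/39096) = 90525*(-1/39096) = -30175/13032 ≈ -2.3155)
h + (3076 + H)*(-1074 + s(89)) = -30175/13032 + (3076 + 3745/8089)*(-1074 + 89**2) = -30175/13032 + 24885509*(-1074 + 7921)/8089 = -30175/13032 + (24885509/8089)*6847 = -30175/13032 + 170391080123/8089 = 2220536312077361/105415848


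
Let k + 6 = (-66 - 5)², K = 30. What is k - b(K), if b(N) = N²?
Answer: 4135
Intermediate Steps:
k = 5035 (k = -6 + (-66 - 5)² = -6 + (-71)² = -6 + 5041 = 5035)
k - b(K) = 5035 - 1*30² = 5035 - 1*900 = 5035 - 900 = 4135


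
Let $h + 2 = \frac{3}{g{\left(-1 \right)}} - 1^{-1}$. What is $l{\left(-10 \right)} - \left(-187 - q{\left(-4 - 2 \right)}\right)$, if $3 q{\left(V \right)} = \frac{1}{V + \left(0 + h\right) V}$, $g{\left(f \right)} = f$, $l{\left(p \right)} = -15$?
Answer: $\frac{15481}{90} \approx 172.01$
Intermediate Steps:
$h = -6$ ($h = -2 + \left(\frac{3}{-1} - 1^{-1}\right) = -2 + \left(3 \left(-1\right) - 1\right) = -2 - 4 = -6$)
$q{\left(V \right)} = - \frac{1}{15 V}$ ($q{\left(V \right)} = \frac{1}{3 \left(V + \left(0 - 6\right) V\right)} = \frac{1}{3 \left(V - 6 V\right)} = \frac{1}{3 \left(- 5 V\right)} = \frac{\left(- \frac{1}{5}\right) \frac{1}{V}}{3} = - \frac{1}{15 V}$)
$l{\left(-10 \right)} - \left(-187 - q{\left(-4 - 2 \right)}\right) = -15 - \left(-187 - - \frac{1}{15 \left(-4 - 2\right)}\right) = -15 - \left(-187 - - \frac{1}{15 \left(-6\right)}\right) = -15 - \left(-187 - \left(- \frac{1}{15}\right) \left(- \frac{1}{6}\right)\right) = -15 - \left(-187 - \frac{1}{90}\right) = -15 - - \frac{16831}{90} = -15 + \frac{16831}{90} = \frac{15481}{90}$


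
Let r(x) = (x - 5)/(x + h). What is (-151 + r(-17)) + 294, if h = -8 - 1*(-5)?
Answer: 1441/10 ≈ 144.10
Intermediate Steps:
h = -3 (h = -8 + 5 = -3)
r(x) = (-5 + x)/(-3 + x) (r(x) = (x - 5)/(x - 3) = (-5 + x)/(-3 + x))
(-151 + r(-17)) + 294 = (-151 + (-5 - 17)/(-3 - 17)) + 294 = (-151 - 22/(-20)) + 294 = (-151 - 1/20*(-22)) + 294 = (-151 + 11/10) + 294 = -1499/10 + 294 = 1441/10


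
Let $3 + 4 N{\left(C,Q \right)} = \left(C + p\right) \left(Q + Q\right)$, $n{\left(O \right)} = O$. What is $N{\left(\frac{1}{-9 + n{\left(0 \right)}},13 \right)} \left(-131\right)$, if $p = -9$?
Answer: $\frac{282829}{36} \approx 7856.4$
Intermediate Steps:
$N{\left(C,Q \right)} = - \frac{3}{4} + \frac{Q \left(-9 + C\right)}{2}$ ($N{\left(C,Q \right)} = - \frac{3}{4} + \frac{\left(C - 9\right) \left(Q + Q\right)}{4} = - \frac{3}{4} + \frac{\left(-9 + C\right) 2 Q}{4} = - \frac{3}{4} + \frac{2 Q \left(-9 + C\right)}{4} = - \frac{3}{4} + \frac{Q \left(-9 + C\right)}{2}$)
$N{\left(\frac{1}{-9 + n{\left(0 \right)}},13 \right)} \left(-131\right) = \left(- \frac{3}{4} - \frac{117}{2} + \frac{1}{2} \frac{1}{-9 + 0} \cdot 13\right) \left(-131\right) = \left(- \frac{3}{4} - \frac{117}{2} + \frac{1}{2} \frac{1}{-9} \cdot 13\right) \left(-131\right) = \left(- \frac{3}{4} - \frac{117}{2} + \frac{1}{2} \left(- \frac{1}{9}\right) 13\right) \left(-131\right) = \left(- \frac{3}{4} - \frac{117}{2} - \frac{13}{18}\right) \left(-131\right) = \left(- \frac{2159}{36}\right) \left(-131\right) = \frac{282829}{36}$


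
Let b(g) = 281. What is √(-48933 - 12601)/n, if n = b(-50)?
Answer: I*√61534/281 ≈ 0.88278*I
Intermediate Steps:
n = 281
√(-48933 - 12601)/n = √(-48933 - 12601)/281 = √(-61534)*(1/281) = (I*√61534)*(1/281) = I*√61534/281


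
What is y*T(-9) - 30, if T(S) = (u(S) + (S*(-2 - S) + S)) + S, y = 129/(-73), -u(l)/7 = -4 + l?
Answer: -3480/73 ≈ -47.671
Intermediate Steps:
u(l) = 28 - 7*l (u(l) = -7*(-4 + l) = 28 - 7*l)
y = -129/73 (y = 129*(-1/73) = -129/73 ≈ -1.7671)
T(S) = 28 - 5*S + S*(-2 - S) (T(S) = ((28 - 7*S) + (S*(-2 - S) + S)) + S = ((28 - 7*S) + (S + S*(-2 - S))) + S = (28 - 6*S + S*(-2 - S)) + S = 28 - 5*S + S*(-2 - S))
y*T(-9) - 30 = -129*(28 - 1*(-9)² - 7*(-9))/73 - 30 = -129*(28 - 1*81 + 63)/73 - 30 = -129*(28 - 81 + 63)/73 - 30 = -129/73*10 - 30 = -1290/73 - 30 = -3480/73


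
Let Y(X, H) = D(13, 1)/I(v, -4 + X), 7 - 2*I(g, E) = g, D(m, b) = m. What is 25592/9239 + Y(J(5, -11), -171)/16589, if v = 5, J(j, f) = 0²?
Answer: 424665795/153265771 ≈ 2.7708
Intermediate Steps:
J(j, f) = 0
I(g, E) = 7/2 - g/2
Y(X, H) = 13 (Y(X, H) = 13/(7/2 - ½*5) = 13/(7/2 - 5/2) = 13/1 = 13*1 = 13)
25592/9239 + Y(J(5, -11), -171)/16589 = 25592/9239 + 13/16589 = 424665795/153265771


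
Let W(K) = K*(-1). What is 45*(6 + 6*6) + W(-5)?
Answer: 1895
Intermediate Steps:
W(K) = -K
45*(6 + 6*6) + W(-5) = 45*(6 + 6*6) - 1*(-5) = 45*(6 + 36) + 5 = 45*42 + 5 = 1890 + 5 = 1895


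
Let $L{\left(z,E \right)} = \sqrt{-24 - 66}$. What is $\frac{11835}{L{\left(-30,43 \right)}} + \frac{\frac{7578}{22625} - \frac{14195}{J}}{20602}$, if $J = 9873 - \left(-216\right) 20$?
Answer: $- \frac{213607321}{6615644708250} - \frac{789 i \sqrt{10}}{2} \approx -3.2288 \cdot 10^{-5} - 1247.5 i$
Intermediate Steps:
$J = 14193$ ($J = 9873 - -4320 = 9873 + 4320 = 14193$)
$L{\left(z,E \right)} = 3 i \sqrt{10}$ ($L{\left(z,E \right)} = \sqrt{-90} = 3 i \sqrt{10}$)
$\frac{11835}{L{\left(-30,43 \right)}} + \frac{\frac{7578}{22625} - \frac{14195}{J}}{20602} = \frac{11835}{3 i \sqrt{10}} + \frac{\frac{7578}{22625} - \frac{14195}{14193}}{20602} = 11835 \left(- \frac{i \sqrt{10}}{30}\right) + \left(7578 \cdot \frac{1}{22625} - \frac{14195}{14193}\right) \frac{1}{20602} = - \frac{789 i \sqrt{10}}{2} + \left(\frac{7578}{22625} - \frac{14195}{14193}\right) \frac{1}{20602} = - \frac{789 i \sqrt{10}}{2} - \frac{213607321}{6615644708250} = - \frac{213607321}{6615644708250} - \frac{789 i \sqrt{10}}{2}$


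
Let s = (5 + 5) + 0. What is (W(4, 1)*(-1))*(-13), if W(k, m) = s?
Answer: 130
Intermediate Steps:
s = 10 (s = 10 + 0 = 10)
W(k, m) = 10
(W(4, 1)*(-1))*(-13) = (10*(-1))*(-13) = -10*(-13) = 130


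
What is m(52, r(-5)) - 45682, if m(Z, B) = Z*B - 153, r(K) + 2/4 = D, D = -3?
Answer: -46017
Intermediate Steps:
r(K) = -7/2 (r(K) = -1/2 - 3 = -7/2)
m(Z, B) = -153 + B*Z (m(Z, B) = B*Z - 153 = -153 + B*Z)
m(52, r(-5)) - 45682 = (-153 - 7/2*52) - 45682 = (-153 - 182) - 45682 = -335 - 45682 = -46017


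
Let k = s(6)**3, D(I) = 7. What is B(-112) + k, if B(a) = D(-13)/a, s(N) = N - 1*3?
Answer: 431/16 ≈ 26.938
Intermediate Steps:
s(N) = -3 + N (s(N) = N - 3 = -3 + N)
B(a) = 7/a
k = 27 (k = (-3 + 6)**3 = 3**3 = 27)
B(-112) + k = 7/(-112) + 27 = 7*(-1/112) + 27 = -1/16 + 27 = 431/16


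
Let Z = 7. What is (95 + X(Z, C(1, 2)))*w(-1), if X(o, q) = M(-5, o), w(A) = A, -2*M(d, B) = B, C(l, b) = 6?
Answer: -183/2 ≈ -91.500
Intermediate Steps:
M(d, B) = -B/2
X(o, q) = -o/2
(95 + X(Z, C(1, 2)))*w(-1) = (95 - ½*7)*(-1) = (95 - 7/2)*(-1) = (183/2)*(-1) = -183/2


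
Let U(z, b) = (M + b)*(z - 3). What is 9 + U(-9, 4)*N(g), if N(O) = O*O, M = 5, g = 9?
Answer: -8739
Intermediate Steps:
U(z, b) = (-3 + z)*(5 + b) (U(z, b) = (5 + b)*(z - 3) = (5 + b)*(-3 + z) = (-3 + z)*(5 + b))
N(O) = O²
9 + U(-9, 4)*N(g) = 9 + (-15 - 3*4 + 5*(-9) + 4*(-9))*9² = 9 + (-15 - 12 - 45 - 36)*81 = 9 - 108*81 = 9 - 8748 = -8739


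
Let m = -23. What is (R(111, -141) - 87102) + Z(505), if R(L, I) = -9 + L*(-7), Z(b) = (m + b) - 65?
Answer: -87471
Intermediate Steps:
Z(b) = -88 + b (Z(b) = (-23 + b) - 65 = -88 + b)
R(L, I) = -9 - 7*L
(R(111, -141) - 87102) + Z(505) = ((-9 - 7*111) - 87102) + (-88 + 505) = ((-9 - 777) - 87102) + 417 = (-786 - 87102) + 417 = -87888 + 417 = -87471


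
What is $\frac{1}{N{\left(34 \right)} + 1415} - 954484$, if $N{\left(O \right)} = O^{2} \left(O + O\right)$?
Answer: $- \frac{76380673131}{80023} \approx -9.5448 \cdot 10^{5}$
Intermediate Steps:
$N{\left(O \right)} = 2 O^{3}$ ($N{\left(O \right)} = O^{2} \cdot 2 O = 2 O^{3}$)
$\frac{1}{N{\left(34 \right)} + 1415} - 954484 = \frac{1}{2 \cdot 34^{3} + 1415} - 954484 = \frac{1}{2 \cdot 39304 + 1415} - 954484 = \frac{1}{78608 + 1415} - 954484 = \frac{1}{80023} - 954484 = - \frac{76380673131}{80023}$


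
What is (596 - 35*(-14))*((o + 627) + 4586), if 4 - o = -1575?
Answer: 7376112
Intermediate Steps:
o = 1579 (o = 4 - 1*(-1575) = 4 + 1575 = 1579)
(596 - 35*(-14))*((o + 627) + 4586) = (596 - 35*(-14))*((1579 + 627) + 4586) = (596 + 490)*(2206 + 4586) = 1086*6792 = 7376112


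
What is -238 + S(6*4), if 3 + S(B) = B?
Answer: -217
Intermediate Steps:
S(B) = -3 + B
-238 + S(6*4) = -238 + (-3 + 6*4) = -238 + (-3 + 24) = -238 + 21 = -217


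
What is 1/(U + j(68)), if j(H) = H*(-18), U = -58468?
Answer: -1/59692 ≈ -1.6753e-5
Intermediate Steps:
j(H) = -18*H
1/(U + j(68)) = 1/(-58468 - 18*68) = 1/(-58468 - 1224) = 1/(-59692) = -1/59692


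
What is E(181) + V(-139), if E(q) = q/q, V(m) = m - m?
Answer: 1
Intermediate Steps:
V(m) = 0
E(q) = 1
E(181) + V(-139) = 1 + 0 = 1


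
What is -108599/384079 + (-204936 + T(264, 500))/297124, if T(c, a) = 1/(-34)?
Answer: -3773285813559/3880049019064 ≈ -0.97248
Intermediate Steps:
T(c, a) = -1/34
-108599/384079 + (-204936 + T(264, 500))/297124 = -108599/384079 + (-204936 - 1/34)/297124 = -108599*1/384079 - 6967825/34*1/297124 = -108599/384079 - 6967825/10102216 = -3773285813559/3880049019064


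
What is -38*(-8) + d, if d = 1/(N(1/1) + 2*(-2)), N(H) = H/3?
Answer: 3341/11 ≈ 303.73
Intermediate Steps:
N(H) = H/3 (N(H) = H*(⅓) = H/3)
d = -3/11 (d = 1/((⅓)/1 + 2*(-2)) = 1/((⅓)*1 - 4) = 1/(⅓ - 4) = 1/(-11/3) = -3/11 ≈ -0.27273)
-38*(-8) + d = -38*(-8) - 3/11 = 304 - 3/11 = 3341/11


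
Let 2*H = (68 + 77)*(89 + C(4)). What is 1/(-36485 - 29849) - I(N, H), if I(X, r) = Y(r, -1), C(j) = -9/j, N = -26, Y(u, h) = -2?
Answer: 132667/66334 ≈ 2.0000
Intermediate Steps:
H = 50315/8 (H = ((68 + 77)*(89 - 9/4))/2 = (145*(89 - 9*¼))/2 = (145*(89 - 9/4))/2 = (145*(347/4))/2 = (½)*(50315/4) = 50315/8 ≈ 6289.4)
I(X, r) = -2
1/(-36485 - 29849) - I(N, H) = 1/(-36485 - 29849) - 1*(-2) = 1/(-66334) + 2 = -1/66334 + 2 = 132667/66334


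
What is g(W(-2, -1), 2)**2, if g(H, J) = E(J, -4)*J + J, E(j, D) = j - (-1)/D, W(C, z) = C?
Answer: 121/4 ≈ 30.250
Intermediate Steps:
E(j, D) = j + 1/D
g(H, J) = J + J*(-1/4 + J) (g(H, J) = (J + 1/(-4))*J + J = (J - 1/4)*J + J = (-1/4 + J)*J + J = J*(-1/4 + J) + J = J + J*(-1/4 + J))
g(W(-2, -1), 2)**2 = ((1/4)*2*(3 + 4*2))**2 = ((1/4)*2*(3 + 8))**2 = ((1/4)*2*11)**2 = (11/2)**2 = 121/4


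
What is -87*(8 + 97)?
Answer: -9135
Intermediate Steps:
-87*(8 + 97) = -87*105 = -9135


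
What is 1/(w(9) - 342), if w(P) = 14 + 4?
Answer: -1/324 ≈ -0.0030864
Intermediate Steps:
w(P) = 18
1/(w(9) - 342) = 1/(18 - 342) = 1/(-324) = -1/324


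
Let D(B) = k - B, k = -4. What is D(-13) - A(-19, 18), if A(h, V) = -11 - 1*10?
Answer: 30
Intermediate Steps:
D(B) = -4 - B
A(h, V) = -21 (A(h, V) = -11 - 10 = -21)
D(-13) - A(-19, 18) = (-4 - 1*(-13)) - 1*(-21) = (-4 + 13) + 21 = 9 + 21 = 30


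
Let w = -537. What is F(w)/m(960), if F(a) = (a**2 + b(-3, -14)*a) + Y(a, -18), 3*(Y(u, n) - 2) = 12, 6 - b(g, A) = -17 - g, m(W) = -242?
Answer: -277635/242 ≈ -1147.3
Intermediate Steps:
b(g, A) = 23 + g (b(g, A) = 6 - (-17 - g) = 6 + (17 + g) = 23 + g)
Y(u, n) = 6 (Y(u, n) = 2 + (1/3)*12 = 2 + 4 = 6)
F(a) = 6 + a**2 + 20*a (F(a) = (a**2 + (23 - 3)*a) + 6 = (a**2 + 20*a) + 6 = 6 + a**2 + 20*a)
F(w)/m(960) = (6 + (-537)**2 + 20*(-537))/(-242) = (6 + 288369 - 10740)*(-1/242) = 277635*(-1/242) = -277635/242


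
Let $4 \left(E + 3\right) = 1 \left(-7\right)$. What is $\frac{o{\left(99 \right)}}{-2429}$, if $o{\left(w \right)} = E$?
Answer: $\frac{19}{9716} \approx 0.0019555$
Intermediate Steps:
$E = - \frac{19}{4}$ ($E = -3 + \frac{1 \left(-7\right)}{4} = -3 + \frac{1}{4} \left(-7\right) = -3 - \frac{7}{4} = - \frac{19}{4} \approx -4.75$)
$o{\left(w \right)} = - \frac{19}{4}$
$\frac{o{\left(99 \right)}}{-2429} = - \frac{19}{4 \left(-2429\right)} = \left(- \frac{19}{4}\right) \left(- \frac{1}{2429}\right) = \frac{19}{9716}$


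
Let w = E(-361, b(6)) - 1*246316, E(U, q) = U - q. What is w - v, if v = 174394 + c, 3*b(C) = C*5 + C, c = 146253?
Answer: -567336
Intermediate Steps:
b(C) = 2*C (b(C) = (C*5 + C)/3 = (5*C + C)/3 = (6*C)/3 = 2*C)
v = 320647 (v = 174394 + 146253 = 320647)
w = -246689 (w = (-361 - 2*6) - 1*246316 = (-361 - 1*12) - 246316 = (-361 - 12) - 246316 = -373 - 246316 = -246689)
w - v = -246689 - 1*320647 = -246689 - 320647 = -567336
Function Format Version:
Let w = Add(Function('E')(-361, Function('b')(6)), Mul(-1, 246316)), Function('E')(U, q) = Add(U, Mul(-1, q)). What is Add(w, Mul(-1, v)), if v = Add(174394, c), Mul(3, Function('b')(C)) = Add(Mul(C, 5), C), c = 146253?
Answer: -567336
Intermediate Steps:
Function('b')(C) = Mul(2, C) (Function('b')(C) = Mul(Rational(1, 3), Add(Mul(C, 5), C)) = Mul(Rational(1, 3), Add(Mul(5, C), C)) = Mul(Rational(1, 3), Mul(6, C)) = Mul(2, C))
v = 320647 (v = Add(174394, 146253) = 320647)
w = -246689 (w = Add(Add(-361, Mul(-1, Mul(2, 6))), Mul(-1, 246316)) = Add(Add(-361, Mul(-1, 12)), -246316) = Add(Add(-361, -12), -246316) = Add(-373, -246316) = -246689)
Add(w, Mul(-1, v)) = Add(-246689, Mul(-1, 320647)) = Add(-246689, -320647) = -567336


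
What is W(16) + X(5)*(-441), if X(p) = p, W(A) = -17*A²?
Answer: -6557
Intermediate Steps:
W(16) + X(5)*(-441) = -17*16² + 5*(-441) = -17*256 - 2205 = -4352 - 2205 = -6557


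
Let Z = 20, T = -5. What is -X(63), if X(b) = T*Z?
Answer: 100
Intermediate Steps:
X(b) = -100 (X(b) = -5*20 = -100)
-X(63) = -1*(-100) = 100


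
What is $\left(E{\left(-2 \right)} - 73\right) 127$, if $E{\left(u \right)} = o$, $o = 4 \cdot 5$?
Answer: $-6731$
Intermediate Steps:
$o = 20$
$E{\left(u \right)} = 20$
$\left(E{\left(-2 \right)} - 73\right) 127 = \left(20 - 73\right) 127 = \left(-53\right) 127 = -6731$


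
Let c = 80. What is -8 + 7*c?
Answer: 552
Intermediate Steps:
-8 + 7*c = -8 + 7*80 = -8 + 560 = 552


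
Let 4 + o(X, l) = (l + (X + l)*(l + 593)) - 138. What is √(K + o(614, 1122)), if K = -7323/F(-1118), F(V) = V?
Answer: √3722556842394/1118 ≈ 1725.8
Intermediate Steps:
K = 7323/1118 (K = -7323/(-1118) = -7323*(-1/1118) = 7323/1118 ≈ 6.5501)
o(X, l) = -142 + l + (593 + l)*(X + l) (o(X, l) = -4 + ((l + (X + l)*(l + 593)) - 138) = -4 + ((l + (X + l)*(593 + l)) - 138) = -4 + ((l + (593 + l)*(X + l)) - 138) = -4 + (-138 + l + (593 + l)*(X + l)) = -142 + l + (593 + l)*(X + l))
√(K + o(614, 1122)) = √(7323/1118 + (-142 + 1122² + 593*614 + 594*1122 + 614*1122)) = √(7323/1118 + (-142 + 1258884 + 364102 + 666468 + 688908)) = √(7323/1118 + 2978220) = √(3329657283/1118) = √3722556842394/1118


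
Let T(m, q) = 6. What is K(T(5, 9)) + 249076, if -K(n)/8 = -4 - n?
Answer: 249156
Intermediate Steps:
K(n) = 32 + 8*n (K(n) = -8*(-4 - n) = 32 + 8*n)
K(T(5, 9)) + 249076 = (32 + 8*6) + 249076 = (32 + 48) + 249076 = 80 + 249076 = 249156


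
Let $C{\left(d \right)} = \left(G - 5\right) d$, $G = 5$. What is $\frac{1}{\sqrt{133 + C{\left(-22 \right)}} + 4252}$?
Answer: $\frac{4252}{18079371} - \frac{\sqrt{133}}{18079371} \approx 0.00023455$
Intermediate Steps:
$C{\left(d \right)} = 0$ ($C{\left(d \right)} = \left(5 - 5\right) d = 0 d = 0$)
$\frac{1}{\sqrt{133 + C{\left(-22 \right)}} + 4252} = \frac{1}{\sqrt{133 + 0} + 4252} = \frac{1}{\sqrt{133} + 4252} = \frac{1}{4252 + \sqrt{133}}$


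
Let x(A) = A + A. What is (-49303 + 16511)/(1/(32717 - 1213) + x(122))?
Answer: -1033079168/7686977 ≈ -134.39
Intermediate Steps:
x(A) = 2*A
(-49303 + 16511)/(1/(32717 - 1213) + x(122)) = (-49303 + 16511)/(1/(32717 - 1213) + 2*122) = -32792/(1/31504 + 244) = -32792/7686977/31504 = -32792*31504/7686977 = -1033079168/7686977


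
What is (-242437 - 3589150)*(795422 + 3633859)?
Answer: -16971175498947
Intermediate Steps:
(-242437 - 3589150)*(795422 + 3633859) = -3831587*4429281 = -16971175498947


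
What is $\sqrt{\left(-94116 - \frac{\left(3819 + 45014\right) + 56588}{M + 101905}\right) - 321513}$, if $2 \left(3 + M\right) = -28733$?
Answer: $\frac{i \sqrt{2837827024539}}{2613} \approx 644.69 i$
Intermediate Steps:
$M = - \frac{28739}{2}$ ($M = -3 + \frac{1}{2} \left(-28733\right) = -3 - \frac{28733}{2} = - \frac{28739}{2} \approx -14370.0$)
$\sqrt{\left(-94116 - \frac{\left(3819 + 45014\right) + 56588}{M + 101905}\right) - 321513} = \sqrt{\left(-94116 - \frac{\left(3819 + 45014\right) + 56588}{- \frac{28739}{2} + 101905}\right) - 321513} = \sqrt{\left(-94116 - \frac{48833 + 56588}{\frac{175071}{2}}\right) - 321513} = \sqrt{\left(-94116 - 105421 \cdot \frac{2}{175071}\right) - 321513} = \sqrt{\left(-94116 - \frac{210842}{175071}\right) - 321513} = \sqrt{- \frac{16477193078}{175071} - 321513} = \sqrt{- \frac{72764795501}{175071}} = \frac{i \sqrt{2837827024539}}{2613}$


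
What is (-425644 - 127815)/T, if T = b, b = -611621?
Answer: 553459/611621 ≈ 0.90491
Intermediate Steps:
T = -611621
(-425644 - 127815)/T = (-425644 - 127815)/(-611621) = -553459*(-1/611621) = 553459/611621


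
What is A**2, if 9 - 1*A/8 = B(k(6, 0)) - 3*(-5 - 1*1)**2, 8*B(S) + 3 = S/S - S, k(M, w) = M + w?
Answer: 891136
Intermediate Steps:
B(S) = -1/4 - S/8 (B(S) = -3/8 + (S/S - S)/8 = -3/8 + (1 - S)/8 = -3/8 + (1/8 - S/8) = -1/4 - S/8)
A = 944 (A = 72 - 8*((-1/4 - (6 + 0)/8) - 3*(-5 - 1*1)**2) = 72 - 8*((-1/4 - 1/8*6) - 3*(-5 - 1)**2) = 72 - 8*((-1/4 - 3/4) - 3*(-6)**2) = 72 - 8*(-1 - 3*36) = 72 - 8*(-1 - 108) = 72 - 8*(-109) = 72 + 872 = 944)
A**2 = 944**2 = 891136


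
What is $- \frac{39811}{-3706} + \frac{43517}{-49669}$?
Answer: $\frac{1816098557}{184073314} \approx 9.8662$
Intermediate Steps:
$- \frac{39811}{-3706} + \frac{43517}{-49669} = \left(-39811\right) \left(- \frac{1}{3706}\right) + 43517 \left(- \frac{1}{49669}\right) = \frac{39811}{3706} - \frac{43517}{49669} = \frac{1816098557}{184073314}$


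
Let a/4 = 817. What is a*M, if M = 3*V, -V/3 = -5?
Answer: 147060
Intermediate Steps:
V = 15 (V = -3*(-5) = 15)
a = 3268 (a = 4*817 = 3268)
M = 45 (M = 3*15 = 45)
a*M = 3268*45 = 147060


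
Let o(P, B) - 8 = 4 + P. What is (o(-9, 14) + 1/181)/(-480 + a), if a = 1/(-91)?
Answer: -49504/7906261 ≈ -0.0062614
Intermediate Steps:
o(P, B) = 12 + P (o(P, B) = 8 + (4 + P) = 12 + P)
a = -1/91 ≈ -0.010989
(o(-9, 14) + 1/181)/(-480 + a) = ((12 - 9) + 1/181)/(-480 - 1/91) = (3 + 1/181)/(-43681/91) = (544/181)*(-91/43681) = -49504/7906261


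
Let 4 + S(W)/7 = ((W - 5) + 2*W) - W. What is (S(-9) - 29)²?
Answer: 47524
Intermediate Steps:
S(W) = -63 + 14*W (S(W) = -28 + 7*(((W - 5) + 2*W) - W) = -28 + 7*(((-5 + W) + 2*W) - W) = -28 + 7*((-5 + 3*W) - W) = -28 + 7*(-5 + 2*W) = -28 + (-35 + 14*W) = -63 + 14*W)
(S(-9) - 29)² = ((-63 + 14*(-9)) - 29)² = ((-63 - 126) - 29)² = (-189 - 29)² = (-218)² = 47524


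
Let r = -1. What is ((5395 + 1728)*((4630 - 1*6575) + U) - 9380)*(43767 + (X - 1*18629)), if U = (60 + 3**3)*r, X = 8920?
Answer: -493272776328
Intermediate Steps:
U = -87 (U = (60 + 3**3)*(-1) = (60 + 27)*(-1) = 87*(-1) = -87)
((5395 + 1728)*((4630 - 1*6575) + U) - 9380)*(43767 + (X - 1*18629)) = ((5395 + 1728)*((4630 - 1*6575) - 87) - 9380)*(43767 + (8920 - 1*18629)) = (7123*((4630 - 6575) - 87) - 9380)*(43767 + (8920 - 18629)) = (7123*(-1945 - 87) - 9380)*(43767 - 9709) = (7123*(-2032) - 9380)*34058 = (-14473936 - 9380)*34058 = -14483316*34058 = -493272776328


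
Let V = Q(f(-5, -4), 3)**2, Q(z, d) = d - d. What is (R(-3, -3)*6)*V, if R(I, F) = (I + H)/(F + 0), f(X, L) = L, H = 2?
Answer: 0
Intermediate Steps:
R(I, F) = (2 + I)/F (R(I, F) = (I + 2)/(F + 0) = (2 + I)/F)
Q(z, d) = 0
V = 0 (V = 0**2 = 0)
(R(-3, -3)*6)*V = (((2 - 3)/(-3))*6)*0 = (-1/3*(-1)*6)*0 = ((1/3)*6)*0 = 2*0 = 0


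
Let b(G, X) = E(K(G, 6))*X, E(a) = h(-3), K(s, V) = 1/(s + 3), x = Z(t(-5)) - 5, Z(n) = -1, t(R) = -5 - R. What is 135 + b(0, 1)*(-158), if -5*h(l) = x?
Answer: -273/5 ≈ -54.600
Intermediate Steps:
x = -6 (x = -1 - 5 = -6)
h(l) = 6/5 (h(l) = -1/5*(-6) = 6/5)
K(s, V) = 1/(3 + s)
E(a) = 6/5
b(G, X) = 6*X/5
135 + b(0, 1)*(-158) = 135 + ((6/5)*1)*(-158) = 135 + (6/5)*(-158) = 135 - 948/5 = -273/5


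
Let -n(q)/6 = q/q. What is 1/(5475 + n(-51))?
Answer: 1/5469 ≈ 0.00018285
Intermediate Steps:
n(q) = -6 (n(q) = -6*q/q = -6*1 = -6)
1/(5475 + n(-51)) = 1/(5475 - 6) = 1/5469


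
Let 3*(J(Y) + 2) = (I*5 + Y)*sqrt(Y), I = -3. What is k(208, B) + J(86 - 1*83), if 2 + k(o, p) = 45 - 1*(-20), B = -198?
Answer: 61 - 4*sqrt(3) ≈ 54.072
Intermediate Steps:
k(o, p) = 63 (k(o, p) = -2 + (45 - 1*(-20)) = -2 + (45 + 20) = -2 + 65 = 63)
J(Y) = -2 + sqrt(Y)*(-15 + Y)/3 (J(Y) = -2 + ((-3*5 + Y)*sqrt(Y))/3 = -2 + ((-15 + Y)*sqrt(Y))/3 = -2 + (sqrt(Y)*(-15 + Y))/3 = -2 + sqrt(Y)*(-15 + Y)/3)
k(208, B) + J(86 - 1*83) = 63 + (-2 - 5*sqrt(86 - 1*83) + (86 - 1*83)**(3/2)/3) = 63 + (-2 - 5*sqrt(86 - 83) + (86 - 83)**(3/2)/3) = 63 + (-2 - 5*sqrt(3) + 3**(3/2)/3) = 63 + (-2 - 5*sqrt(3) + (3*sqrt(3))/3) = 63 + (-2 - 5*sqrt(3) + sqrt(3)) = 63 + (-2 - 4*sqrt(3)) = 61 - 4*sqrt(3)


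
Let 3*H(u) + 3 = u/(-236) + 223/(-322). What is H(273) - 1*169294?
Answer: -19297668727/113988 ≈ -1.6930e+5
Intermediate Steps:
H(u) = -1189/966 - u/708 (H(u) = -1 + (u/(-236) + 223/(-322))/3 = -1 + (u*(-1/236) + 223*(-1/322))/3 = -1 + (-u/236 - 223/322)/3 = -1 + (-223/322 - u/236)/3 = -1 + (-223/966 - u/708) = -1189/966 - u/708)
H(273) - 1*169294 = (-1189/966 - 1/708*273) - 1*169294 = (-1189/966 - 91/236) - 169294 = -184255/113988 - 169294 = -19297668727/113988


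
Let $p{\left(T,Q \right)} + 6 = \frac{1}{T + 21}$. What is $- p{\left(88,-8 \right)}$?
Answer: $\frac{653}{109} \approx 5.9908$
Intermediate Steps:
$p{\left(T,Q \right)} = -6 + \frac{1}{21 + T}$ ($p{\left(T,Q \right)} = -6 + \frac{1}{T + 21} = -6 + \frac{1}{21 + T}$)
$- p{\left(88,-8 \right)} = - \frac{-125 - 528}{21 + 88} = - \frac{-125 - 528}{109} = - \frac{-653}{109} = \left(-1\right) \left(- \frac{653}{109}\right) = \frac{653}{109}$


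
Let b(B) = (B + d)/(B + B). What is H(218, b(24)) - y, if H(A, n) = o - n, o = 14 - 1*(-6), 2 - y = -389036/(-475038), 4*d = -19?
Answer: 279974719/15201216 ≈ 18.418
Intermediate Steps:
d = -19/4 (d = (¼)*(-19) = -19/4 ≈ -4.7500)
b(B) = (-19/4 + B)/(2*B) (b(B) = (B - 19/4)/(B + B) = (-19/4 + B)/((2*B)) = (-19/4 + B)*(1/(2*B)) = (-19/4 + B)/(2*B))
y = 280520/237519 (y = 2 - (-389036)/(-475038) = 2 - (-389036)*(-1)/475038 = 2 - 1*194518/237519 = 2 - 194518/237519 = 280520/237519 ≈ 1.1810)
o = 20 (o = 14 + 6 = 20)
H(A, n) = 20 - n
H(218, b(24)) - y = (20 - (-19 + 4*24)/(8*24)) - 1*280520/237519 = (20 - (-19 + 96)/(8*24)) - 280520/237519 = (20 - 77/(8*24)) - 280520/237519 = (20 - 1*77/192) - 280520/237519 = (20 - 77/192) - 280520/237519 = 3763/192 - 280520/237519 = 279974719/15201216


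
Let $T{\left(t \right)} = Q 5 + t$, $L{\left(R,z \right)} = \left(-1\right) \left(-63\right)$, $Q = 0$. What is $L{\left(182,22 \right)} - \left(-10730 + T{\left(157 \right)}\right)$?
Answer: $10636$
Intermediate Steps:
$L{\left(R,z \right)} = 63$
$T{\left(t \right)} = t$ ($T{\left(t \right)} = 0 \cdot 5 + t = 0 + t = t$)
$L{\left(182,22 \right)} - \left(-10730 + T{\left(157 \right)}\right) = 63 - \left(-10730 + 157\right) = 63 - -10573 = 63 + 10573 = 10636$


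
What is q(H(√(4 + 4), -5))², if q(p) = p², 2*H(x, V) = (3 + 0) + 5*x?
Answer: 50881/16 + 3135*√2/2 ≈ 5396.8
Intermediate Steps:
H(x, V) = 3/2 + 5*x/2 (H(x, V) = ((3 + 0) + 5*x)/2 = (3 + 5*x)/2 = 3/2 + 5*x/2)
q(H(√(4 + 4), -5))² = ((3/2 + 5*√(4 + 4)/2)²)² = ((3/2 + 5*√8/2)²)² = ((3/2 + 5*(2*√2)/2)²)² = ((3/2 + 5*√2)²)² = (3/2 + 5*√2)⁴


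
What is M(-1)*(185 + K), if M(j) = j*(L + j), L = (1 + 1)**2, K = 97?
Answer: -846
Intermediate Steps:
L = 4 (L = 2**2 = 4)
M(j) = j*(4 + j)
M(-1)*(185 + K) = (-(4 - 1))*(185 + 97) = -1*3*282 = -3*282 = -846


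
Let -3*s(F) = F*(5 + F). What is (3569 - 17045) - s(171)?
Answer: -3444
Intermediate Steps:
s(F) = -F*(5 + F)/3
(3569 - 17045) - s(171) = (3569 - 17045) - (-1)*171*(5 + 171)/3 = -13476 - (-1)*171*176/3 = -13476 - 1*(-10032) = -13476 + 10032 = -3444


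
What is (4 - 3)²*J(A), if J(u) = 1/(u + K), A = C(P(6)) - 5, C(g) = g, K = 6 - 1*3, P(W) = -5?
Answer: -⅐ ≈ -0.14286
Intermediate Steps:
K = 3 (K = 6 - 3 = 3)
A = -10 (A = -5 - 5 = -10)
J(u) = 1/(3 + u) (J(u) = 1/(u + 3) = 1/(3 + u))
(4 - 3)²*J(A) = (4 - 3)²/(3 - 10) = 1²/(-7) = 1*(-⅐) = -⅐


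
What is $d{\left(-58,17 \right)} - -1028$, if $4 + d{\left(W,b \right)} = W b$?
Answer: $38$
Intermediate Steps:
$d{\left(W,b \right)} = -4 + W b$
$d{\left(-58,17 \right)} - -1028 = \left(-4 - 986\right) - -1028 = \left(-4 - 986\right) + 1028 = -990 + 1028 = 38$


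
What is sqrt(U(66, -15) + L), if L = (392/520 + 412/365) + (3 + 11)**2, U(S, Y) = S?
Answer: sqrt(5941323635)/4745 ≈ 16.244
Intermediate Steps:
L = 938953/4745 (L = (392*(1/520) + 412*(1/365)) + 14**2 = (49/65 + 412/365) + 196 = 8933/4745 + 196 = 938953/4745 ≈ 197.88)
sqrt(U(66, -15) + L) = sqrt(66 + 938953/4745) = sqrt(1252123/4745) = sqrt(5941323635)/4745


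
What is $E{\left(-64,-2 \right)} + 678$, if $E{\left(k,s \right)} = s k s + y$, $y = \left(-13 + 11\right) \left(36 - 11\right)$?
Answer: $372$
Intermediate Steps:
$y = -50$ ($y = \left(-2\right) 25 = -50$)
$E{\left(k,s \right)} = -50 + k s^{2}$ ($E{\left(k,s \right)} = s k s - 50 = k s s - 50 = k s^{2} - 50 = -50 + k s^{2}$)
$E{\left(-64,-2 \right)} + 678 = \left(-50 - 64 \left(-2\right)^{2}\right) + 678 = \left(-50 - 256\right) + 678 = -306 + 678 = 372$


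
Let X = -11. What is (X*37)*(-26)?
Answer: 10582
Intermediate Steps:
(X*37)*(-26) = -11*37*(-26) = -407*(-26) = 10582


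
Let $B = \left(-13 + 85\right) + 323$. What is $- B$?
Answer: $-395$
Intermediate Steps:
$B = 395$ ($B = 72 + 323 = 395$)
$- B = \left(-1\right) 395 = -395$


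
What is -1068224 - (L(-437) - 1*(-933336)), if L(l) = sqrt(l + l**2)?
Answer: -2001560 - 2*sqrt(47633) ≈ -2.0020e+6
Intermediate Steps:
-1068224 - (L(-437) - 1*(-933336)) = -1068224 - (sqrt(-437*(1 - 437)) - 1*(-933336)) = -1068224 - (sqrt(-437*(-436)) + 933336) = -1068224 - (sqrt(190532) + 933336) = -1068224 - (2*sqrt(47633) + 933336) = -1068224 - (933336 + 2*sqrt(47633)) = -1068224 + (-933336 - 2*sqrt(47633)) = -2001560 - 2*sqrt(47633)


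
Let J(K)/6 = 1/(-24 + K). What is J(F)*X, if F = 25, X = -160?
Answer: -960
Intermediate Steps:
J(K) = 6/(-24 + K)
J(F)*X = (6/(-24 + 25))*(-160) = (6/1)*(-160) = (6*1)*(-160) = 6*(-160) = -960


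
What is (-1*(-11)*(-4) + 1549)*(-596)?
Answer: -896980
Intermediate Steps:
(-1*(-11)*(-4) + 1549)*(-596) = (11*(-4) + 1549)*(-596) = (-44 + 1549)*(-596) = 1505*(-596) = -896980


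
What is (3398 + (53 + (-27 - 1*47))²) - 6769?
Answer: -2930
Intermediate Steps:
(3398 + (53 + (-27 - 1*47))²) - 6769 = (3398 + (53 + (-27 - 47))²) - 6769 = (3398 + (53 - 74)²) - 6769 = (3398 + (-21)²) - 6769 = (3398 + 441) - 6769 = 3839 - 6769 = -2930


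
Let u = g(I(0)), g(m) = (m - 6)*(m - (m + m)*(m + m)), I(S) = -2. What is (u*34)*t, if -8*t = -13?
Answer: 7956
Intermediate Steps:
t = 13/8 (t = -⅛*(-13) = 13/8 ≈ 1.6250)
g(m) = (-6 + m)*(m - 4*m²) (g(m) = (-6 + m)*(m - 2*m*2*m) = (-6 + m)*(m - 4*m²))
u = 144 (u = -2*(-6 - 4*(-2)² + 25*(-2)) = -2*(-6 - 4*4 - 50) = -2*(-6 - 16 - 50) = -2*(-72) = 144)
(u*34)*t = (144*34)*(13/8) = 4896*(13/8) = 7956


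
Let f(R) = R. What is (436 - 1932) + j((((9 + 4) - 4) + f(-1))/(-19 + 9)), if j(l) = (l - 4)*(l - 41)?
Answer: -32384/25 ≈ -1295.4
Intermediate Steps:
j(l) = (-41 + l)*(-4 + l) (j(l) = (-4 + l)*(-41 + l) = (-41 + l)*(-4 + l))
(436 - 1932) + j((((9 + 4) - 4) + f(-1))/(-19 + 9)) = (436 - 1932) + (164 + ((((9 + 4) - 4) - 1)/(-19 + 9))**2 - 45*(((9 + 4) - 4) - 1)/(-19 + 9)) = -1496 + (164 + (((13 - 4) - 1)/(-10))**2 - 45*((13 - 4) - 1)/(-10)) = -1496 + (164 + ((9 - 1)*(-1/10))**2 - 45*(9 - 1)*(-1)/10) = -1496 + (164 + (8*(-1/10))**2 - 360*(-1)/10) = -1496 + (164 + (-4/5)**2 - 45*(-4/5)) = -1496 + (164 + 16/25 + 36) = -1496 + 5016/25 = -32384/25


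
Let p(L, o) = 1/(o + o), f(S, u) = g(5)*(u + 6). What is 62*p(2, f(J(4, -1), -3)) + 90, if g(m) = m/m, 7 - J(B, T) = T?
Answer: 301/3 ≈ 100.33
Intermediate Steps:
J(B, T) = 7 - T
g(m) = 1
f(S, u) = 6 + u (f(S, u) = 1*(u + 6) = 1*(6 + u) = 6 + u)
p(L, o) = 1/(2*o)
62*p(2, f(J(4, -1), -3)) + 90 = 62*(1/(2*(6 - 3))) + 90 = 62*((1/2)/3) + 90 = 62*((1/2)*(1/3)) + 90 = 62*(1/6) + 90 = 31/3 + 90 = 301/3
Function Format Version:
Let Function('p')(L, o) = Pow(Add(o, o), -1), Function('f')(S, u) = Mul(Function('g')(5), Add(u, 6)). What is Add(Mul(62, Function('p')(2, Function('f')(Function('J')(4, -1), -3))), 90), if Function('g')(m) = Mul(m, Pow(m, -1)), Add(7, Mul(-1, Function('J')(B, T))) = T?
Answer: Rational(301, 3) ≈ 100.33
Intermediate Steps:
Function('J')(B, T) = Add(7, Mul(-1, T))
Function('g')(m) = 1
Function('f')(S, u) = Add(6, u) (Function('f')(S, u) = Mul(1, Add(u, 6)) = Mul(1, Add(6, u)) = Add(6, u))
Function('p')(L, o) = Mul(Rational(1, 2), Pow(o, -1)) (Function('p')(L, o) = Pow(Mul(2, o), -1) = Mul(Rational(1, 2), Pow(o, -1)))
Add(Mul(62, Function('p')(2, Function('f')(Function('J')(4, -1), -3))), 90) = Add(Mul(62, Mul(Rational(1, 2), Pow(Add(6, -3), -1))), 90) = Add(Mul(62, Mul(Rational(1, 2), Pow(3, -1))), 90) = Add(Mul(62, Mul(Rational(1, 2), Rational(1, 3))), 90) = Add(Mul(62, Rational(1, 6)), 90) = Add(Rational(31, 3), 90) = Rational(301, 3)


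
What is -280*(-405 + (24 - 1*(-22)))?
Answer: 100520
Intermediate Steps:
-280*(-405 + (24 - 1*(-22))) = -280*(-405 + (24 + 22)) = -280*(-405 + 46) = -280*(-359) = 100520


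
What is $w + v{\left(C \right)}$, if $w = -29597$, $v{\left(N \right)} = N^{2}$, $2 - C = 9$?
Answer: $-29548$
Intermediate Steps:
$C = -7$ ($C = 2 - 9 = -7$)
$w + v{\left(C \right)} = -29597 + \left(-7\right)^{2} = -29597 + 49 = -29548$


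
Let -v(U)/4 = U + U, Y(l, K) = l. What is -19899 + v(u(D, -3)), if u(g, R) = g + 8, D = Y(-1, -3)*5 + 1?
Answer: -19931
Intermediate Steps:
D = -4 (D = -1*5 + 1 = -5 + 1 = -4)
u(g, R) = 8 + g
v(U) = -8*U (v(U) = -4*(U + U) = -8*U)
-19899 + v(u(D, -3)) = -19899 - 8*(8 - 4) = -19899 - 8*4 = -19899 - 32 = -19931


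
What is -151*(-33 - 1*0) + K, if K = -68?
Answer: 4915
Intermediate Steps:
-151*(-33 - 1*0) + K = -151*(-33 - 1*0) - 68 = -151*(-33 + 0) - 68 = -151*(-33) - 68 = 4983 - 68 = 4915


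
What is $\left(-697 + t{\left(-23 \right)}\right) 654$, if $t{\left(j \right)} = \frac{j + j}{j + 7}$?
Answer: $- \frac{1815831}{4} \approx -4.5396 \cdot 10^{5}$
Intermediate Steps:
$t{\left(j \right)} = \frac{2 j}{7 + j}$
$\left(-697 + t{\left(-23 \right)}\right) 654 = \left(-697 + 2 \left(-23\right) \frac{1}{7 - 23}\right) 654 = \left(-697 + 2 \left(-23\right) \frac{1}{-16}\right) 654 = \left(-697 + 2 \left(-23\right) \left(- \frac{1}{16}\right)\right) 654 = \left(-697 + \frac{23}{8}\right) 654 = \left(- \frac{5553}{8}\right) 654 = - \frac{1815831}{4}$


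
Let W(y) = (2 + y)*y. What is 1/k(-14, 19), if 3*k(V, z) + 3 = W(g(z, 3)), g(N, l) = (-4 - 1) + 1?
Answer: ⅗ ≈ 0.60000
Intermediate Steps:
g(N, l) = -4 (g(N, l) = -5 + 1 = -4)
W(y) = y*(2 + y)
k(V, z) = 5/3 (k(V, z) = -1 + (-4*(2 - 4))/3 = -1 + (-4*(-2))/3 = -1 + (⅓)*8 = -1 + 8/3 = 5/3)
1/k(-14, 19) = 1/(5/3) = ⅗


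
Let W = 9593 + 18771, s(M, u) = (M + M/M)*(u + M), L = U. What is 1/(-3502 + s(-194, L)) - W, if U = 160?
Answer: -86793839/3060 ≈ -28364.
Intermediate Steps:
L = 160
s(M, u) = (1 + M)*(M + u) (s(M, u) = (M + 1)*(M + u) = (1 + M)*(M + u))
W = 28364
1/(-3502 + s(-194, L)) - W = 1/(-3502 + (-194 + 160 + (-194)**2 - 194*160)) - 1*28364 = 1/(-3502 + (-194 + 160 + 37636 - 31040)) - 28364 = 1/(-3502 + 6562) - 28364 = 1/3060 - 28364 = -86793839/3060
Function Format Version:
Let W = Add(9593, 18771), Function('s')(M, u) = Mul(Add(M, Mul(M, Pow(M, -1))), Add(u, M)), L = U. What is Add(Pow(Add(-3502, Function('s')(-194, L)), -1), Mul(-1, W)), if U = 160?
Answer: Rational(-86793839, 3060) ≈ -28364.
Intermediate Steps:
L = 160
Function('s')(M, u) = Mul(Add(1, M), Add(M, u)) (Function('s')(M, u) = Mul(Add(M, 1), Add(M, u)) = Mul(Add(1, M), Add(M, u)))
W = 28364
Add(Pow(Add(-3502, Function('s')(-194, L)), -1), Mul(-1, W)) = Add(Pow(Add(-3502, Add(-194, 160, Pow(-194, 2), Mul(-194, 160))), -1), Mul(-1, 28364)) = Add(Pow(Add(-3502, Add(-194, 160, 37636, -31040)), -1), -28364) = Add(Pow(Add(-3502, 6562), -1), -28364) = Add(Pow(3060, -1), -28364) = Add(Rational(1, 3060), -28364) = Rational(-86793839, 3060)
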